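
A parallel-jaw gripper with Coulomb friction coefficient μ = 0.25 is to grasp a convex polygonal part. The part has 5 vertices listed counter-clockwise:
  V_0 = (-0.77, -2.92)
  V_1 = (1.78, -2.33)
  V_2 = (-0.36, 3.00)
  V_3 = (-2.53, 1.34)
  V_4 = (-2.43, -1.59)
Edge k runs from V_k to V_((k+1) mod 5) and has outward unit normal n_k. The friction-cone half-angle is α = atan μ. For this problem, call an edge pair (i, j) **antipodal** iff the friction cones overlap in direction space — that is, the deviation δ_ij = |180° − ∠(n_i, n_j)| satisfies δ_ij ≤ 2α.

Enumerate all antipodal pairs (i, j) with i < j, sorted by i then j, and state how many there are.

count = 2; pairs: (0,2), (1,3)

α = atan 0.25 = 14.04°;  2α = 28.07°
n_0 = (+0.2254, -0.9743)
n_1 = (+0.9280, +0.3726)
n_2 = (-0.6076, +0.7943)
n_3 = (-0.9994, -0.0341)
n_4 = (-0.6253, -0.7804)
  (0,1): δ = 81.15°  ·
  (0,2): δ = 24.39°  ✓
  (0,3): δ = 78.93°  ·
  (0,4): δ = 128.27°  ·
  (1,2): δ = 74.46°  ·
  (1,3): δ = 19.92°  ✓
  (1,4): δ = 29.42°  ·
  (2,3): δ = 125.46°  ·
  (2,4): δ = 76.12°  ·
  (3,4): δ = 130.66°  ·
antipodal pairs: 2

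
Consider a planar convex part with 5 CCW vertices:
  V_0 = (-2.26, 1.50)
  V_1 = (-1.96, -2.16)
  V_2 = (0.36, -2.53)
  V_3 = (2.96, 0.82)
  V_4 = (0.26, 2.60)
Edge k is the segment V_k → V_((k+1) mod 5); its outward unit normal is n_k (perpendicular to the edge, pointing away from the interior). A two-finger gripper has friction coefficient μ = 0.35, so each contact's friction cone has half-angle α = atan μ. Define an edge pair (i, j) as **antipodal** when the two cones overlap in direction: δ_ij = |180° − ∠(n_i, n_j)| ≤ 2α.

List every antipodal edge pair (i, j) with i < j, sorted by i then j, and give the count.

count = 3; pairs: (1,3), (1,4), (2,4)

α = atan 0.35 = 19.29°;  2α = 38.58°
n_0 = (-0.9967, -0.0817)
n_1 = (-0.1575, -0.9875)
n_2 = (+0.7900, -0.6131)
n_3 = (+0.5504, +0.8349)
n_4 = (-0.4001, +0.9165)
  (0,1): δ = 103.75°  ·
  (0,2): δ = 42.50°  ·
  (0,3): δ = 51.92°  ·
  (0,4): δ = 108.90°  ·
  (1,2): δ = 118.75°  ·
  (1,3): δ = 24.33°  ✓
  (1,4): δ = 32.64°  ✓
  (2,3): δ = 85.58°  ·
  (2,4): δ = 28.60°  ✓
  (3,4): δ = 123.02°  ·
antipodal pairs: 3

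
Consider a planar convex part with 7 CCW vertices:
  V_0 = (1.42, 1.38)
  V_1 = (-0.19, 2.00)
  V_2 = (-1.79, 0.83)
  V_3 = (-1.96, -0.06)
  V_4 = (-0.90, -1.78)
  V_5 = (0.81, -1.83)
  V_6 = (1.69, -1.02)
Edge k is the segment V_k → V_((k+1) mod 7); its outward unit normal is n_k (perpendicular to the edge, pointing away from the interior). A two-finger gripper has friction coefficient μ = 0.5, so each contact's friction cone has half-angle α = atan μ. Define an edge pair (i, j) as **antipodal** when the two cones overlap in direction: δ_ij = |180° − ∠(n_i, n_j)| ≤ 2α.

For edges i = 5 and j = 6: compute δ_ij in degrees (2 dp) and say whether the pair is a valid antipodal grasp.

δ = 126.21°, invalid

α = atan 0.5 = 26.57°;  2α = 53.13°
edge 5: e_5 = (+0.88, +0.81);  n_5 = (+0.6772, -0.7358)
edge 6: e_6 = (-0.27, +2.40);  n_6 = (+0.9937, +0.1118)
∠(n_5, n_6) = 53.79°
δ = |180° − 53.79°| = 126.21°
126.21° > 2α = 53.13°  →  invalid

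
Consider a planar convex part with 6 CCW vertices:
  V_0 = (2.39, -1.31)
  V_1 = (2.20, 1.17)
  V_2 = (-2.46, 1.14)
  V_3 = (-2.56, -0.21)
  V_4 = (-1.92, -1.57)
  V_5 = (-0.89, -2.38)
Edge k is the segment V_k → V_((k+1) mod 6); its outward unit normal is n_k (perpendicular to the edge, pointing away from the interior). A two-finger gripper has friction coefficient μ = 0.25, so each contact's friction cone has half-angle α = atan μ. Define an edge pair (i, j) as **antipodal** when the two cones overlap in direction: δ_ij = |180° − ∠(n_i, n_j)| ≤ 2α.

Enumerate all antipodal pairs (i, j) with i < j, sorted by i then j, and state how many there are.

α = atan 0.25 = 14.04°;  2α = 28.07°
n_0 = (+0.9971, +0.0764)
n_1 = (-0.0064, +1.0000)
n_2 = (-0.9973, +0.0739)
n_3 = (-0.9048, -0.4258)
n_4 = (-0.6182, -0.7861)
n_5 = (+0.3101, -0.9507)
  (0,1): δ = 94.01°  ·
  (0,2): δ = 8.62°  ✓
  (0,3): δ = 20.82°  ✓
  (0,4): δ = 47.44°  ·
  (0,5): δ = 103.69°  ·
  (1,2): δ = 94.61°  ·
  (1,3): δ = 65.17°  ·
  (1,4): δ = 38.55°  ·
  (1,5): δ = 17.70°  ✓
  (2,3): δ = 150.56°  ·
  (2,4): δ = 123.95°  ·
  (2,5): δ = 67.70°  ·
  (3,4): δ = 153.38°  ·
  (3,5): δ = 97.13°  ·
  (4,5): δ = 123.75°  ·
antipodal pairs: 3

count = 3; pairs: (0,2), (0,3), (1,5)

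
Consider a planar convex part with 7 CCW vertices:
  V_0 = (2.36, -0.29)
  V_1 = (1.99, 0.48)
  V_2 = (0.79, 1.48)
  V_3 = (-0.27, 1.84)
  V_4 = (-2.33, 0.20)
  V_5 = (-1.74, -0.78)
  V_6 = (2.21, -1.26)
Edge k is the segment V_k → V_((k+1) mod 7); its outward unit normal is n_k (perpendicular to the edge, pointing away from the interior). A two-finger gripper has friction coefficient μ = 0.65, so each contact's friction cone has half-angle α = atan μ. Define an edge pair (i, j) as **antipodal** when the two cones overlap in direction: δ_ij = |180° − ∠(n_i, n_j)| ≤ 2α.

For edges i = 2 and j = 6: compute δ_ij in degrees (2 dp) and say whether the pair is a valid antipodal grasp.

δ = 99.97°, invalid

α = atan 0.65 = 33.02°;  2α = 66.05°
edge 2: e_2 = (-1.06, +0.36);  n_2 = (+0.3216, +0.9469)
edge 6: e_6 = (+0.15, +0.97);  n_6 = (+0.9883, -0.1528)
∠(n_2, n_6) = 80.03°
δ = |180° − 80.03°| = 99.97°
99.97° > 2α = 66.05°  →  invalid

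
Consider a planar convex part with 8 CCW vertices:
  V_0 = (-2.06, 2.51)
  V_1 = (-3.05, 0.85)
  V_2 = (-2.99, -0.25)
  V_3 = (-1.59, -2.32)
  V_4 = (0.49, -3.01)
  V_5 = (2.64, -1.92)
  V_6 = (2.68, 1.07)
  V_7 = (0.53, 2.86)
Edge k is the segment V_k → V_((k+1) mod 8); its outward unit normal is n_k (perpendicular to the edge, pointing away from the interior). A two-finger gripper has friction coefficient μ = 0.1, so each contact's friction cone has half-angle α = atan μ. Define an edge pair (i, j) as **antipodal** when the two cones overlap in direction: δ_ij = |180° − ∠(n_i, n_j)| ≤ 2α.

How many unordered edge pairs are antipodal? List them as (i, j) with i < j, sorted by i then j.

α = atan 0.1 = 5.71°;  2α = 11.42°
n_0 = (-0.8589, +0.5122)
n_1 = (-0.9985, -0.0545)
n_2 = (-0.8283, -0.5602)
n_3 = (-0.3149, -0.9491)
n_4 = (+0.4522, -0.8919)
n_5 = (+0.9999, -0.0134)
n_6 = (+0.6398, +0.7685)
n_7 = (-0.1339, +0.9910)
  (0,1): δ = 146.07°  ·
  (0,2): δ = 115.12°  ·
  (0,3): δ = 77.54°  ·
  (0,4): δ = 32.30°  ·
  (0,5): δ = 30.04°  ·
  (0,6): δ = 81.03°  ·
  (0,7): δ = 128.51°  ·
  (1,2): δ = 149.05°  ·
  (1,3): δ = 111.47°  ·
  (1,4): δ = 66.24°  ·
  (1,5): δ = 3.89°  ✓
  (1,6): δ = 47.10°  ·
  (1,7): δ = 94.57°  ·
  (2,3): δ = 142.42°  ·
  (2,4): δ = 97.19°  ·
  (2,5): δ = 34.84°  ·
  (2,6): δ = 16.15°  ·
  (2,7): δ = 63.62°  ·
  (3,4): δ = 134.76°  ·
  (3,5): δ = 72.41°  ·
  (3,6): δ = 21.43°  ·
  (3,7): δ = 26.05°  ·
  (4,5): δ = 117.65°  ·
  (4,6): δ = 66.66°  ·
  (4,7): δ = 19.19°  ·
  (5,6): δ = 129.01°  ·
  (5,7): δ = 81.54°  ·
  (6,7): δ = 132.52°  ·
antipodal pairs: 1

count = 1; pairs: (1,5)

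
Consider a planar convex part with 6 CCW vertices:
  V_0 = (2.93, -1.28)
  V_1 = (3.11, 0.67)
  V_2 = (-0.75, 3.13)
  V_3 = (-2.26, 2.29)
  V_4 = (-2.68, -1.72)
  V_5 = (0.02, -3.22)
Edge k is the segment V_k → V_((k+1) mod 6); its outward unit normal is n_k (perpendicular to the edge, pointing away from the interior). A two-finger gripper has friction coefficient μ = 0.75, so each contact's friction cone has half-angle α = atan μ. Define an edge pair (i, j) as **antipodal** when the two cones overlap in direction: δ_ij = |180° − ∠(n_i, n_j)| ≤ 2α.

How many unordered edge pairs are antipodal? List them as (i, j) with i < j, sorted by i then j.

α = atan 0.75 = 36.87°;  2α = 73.74°
n_0 = (+0.9958, -0.0919)
n_1 = (+0.5374, +0.8433)
n_2 = (-0.4861, +0.8739)
n_3 = (-0.9946, +0.1042)
n_4 = (-0.4856, -0.8742)
n_5 = (+0.5547, -0.8321)
  (0,1): δ = 117.24°  ·
  (0,2): δ = 55.64°  ✓
  (0,3): δ = 0.71°  ✓
  (0,4): δ = 66.22°  ✓
  (0,5): δ = 128.96°  ·
  (1,2): δ = 118.40°  ·
  (1,3): δ = 63.47°  ✓
  (1,4): δ = 3.45°  ✓
  (1,5): δ = 66.20°  ✓
  (2,3): δ = 125.07°  ·
  (2,4): δ = 58.14°  ✓
  (2,5): δ = 4.60°  ✓
  (3,4): δ = 113.08°  ·
  (3,5): δ = 50.33°  ✓
  (4,5): δ = 117.26°  ·
antipodal pairs: 9

count = 9; pairs: (0,2), (0,3), (0,4), (1,3), (1,4), (1,5), (2,4), (2,5), (3,5)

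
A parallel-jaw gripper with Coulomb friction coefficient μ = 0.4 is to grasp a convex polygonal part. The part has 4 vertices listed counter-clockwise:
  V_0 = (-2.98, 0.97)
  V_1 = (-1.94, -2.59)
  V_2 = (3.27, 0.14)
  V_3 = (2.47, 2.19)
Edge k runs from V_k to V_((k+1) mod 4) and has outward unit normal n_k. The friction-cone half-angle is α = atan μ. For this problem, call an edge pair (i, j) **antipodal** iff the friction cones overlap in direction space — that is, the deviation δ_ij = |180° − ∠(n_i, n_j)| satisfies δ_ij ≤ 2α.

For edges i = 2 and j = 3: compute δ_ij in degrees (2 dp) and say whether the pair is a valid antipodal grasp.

α = atan 0.4 = 21.80°;  2α = 43.60°
edge 2: e_2 = (-0.80, +2.05);  n_2 = (+0.9316, +0.3635)
edge 3: e_3 = (-5.45, -1.22);  n_3 = (-0.2184, +0.9758)
∠(n_2, n_3) = 81.30°
δ = |180° − 81.30°| = 98.70°
98.70° > 2α = 43.60°  →  invalid

δ = 98.70°, invalid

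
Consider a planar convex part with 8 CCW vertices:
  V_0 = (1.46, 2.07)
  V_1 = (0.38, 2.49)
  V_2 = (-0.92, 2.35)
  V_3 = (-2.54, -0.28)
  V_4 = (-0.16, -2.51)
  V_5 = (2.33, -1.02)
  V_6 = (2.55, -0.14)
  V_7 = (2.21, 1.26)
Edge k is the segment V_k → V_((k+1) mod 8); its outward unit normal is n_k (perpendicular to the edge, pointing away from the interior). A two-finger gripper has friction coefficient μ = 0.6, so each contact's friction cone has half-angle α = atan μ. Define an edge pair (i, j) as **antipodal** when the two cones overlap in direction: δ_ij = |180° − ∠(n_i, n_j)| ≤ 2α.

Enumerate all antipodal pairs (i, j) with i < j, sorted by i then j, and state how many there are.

α = atan 0.6 = 30.96°;  2α = 61.93°
n_0 = (+0.3624, +0.9320)
n_1 = (-0.1071, +0.9943)
n_2 = (-0.8514, +0.5245)
n_3 = (-0.6837, -0.7297)
n_4 = (+0.5135, -0.8581)
n_5 = (+0.9701, -0.2425)
n_6 = (+0.9718, +0.2360)
n_7 = (+0.7338, +0.6794)
  (0,1): δ = 152.60°  ·
  (0,2): δ = 100.38°  ·
  (0,3): δ = 21.89°  ✓
  (0,4): δ = 52.15°  ✓
  (0,5): δ = 97.21°  ·
  (0,6): δ = 124.90°  ·
  (0,7): δ = 154.05°  ·
  (1,2): δ = 127.78°  ·
  (1,3): δ = 49.28°  ✓
  (1,4): δ = 24.75°  ✓
  (1,5): δ = 69.82°  ·
  (1,6): δ = 97.50°  ·
  (1,7): δ = 126.65°  ·
  (2,3): δ = 101.50°  ·
  (2,4): δ = 27.47°  ✓
  (2,5): δ = 17.60°  ✓
  (2,6): δ = 45.28°  ✓
  (2,7): δ = 74.43°  ·
  (3,4): δ = 105.97°  ·
  (3,5): δ = 60.90°  ✓
  (3,6): δ = 33.21°  ✓
  (3,7): δ = 4.07°  ✓
  (4,5): δ = 134.93°  ·
  (4,6): δ = 107.25°  ·
  (4,7): δ = 78.10°  ·
  (5,6): δ = 152.31°  ·
  (5,7): δ = 123.17°  ·
  (6,7): δ = 150.85°  ·
antipodal pairs: 10

count = 10; pairs: (0,3), (0,4), (1,3), (1,4), (2,4), (2,5), (2,6), (3,5), (3,6), (3,7)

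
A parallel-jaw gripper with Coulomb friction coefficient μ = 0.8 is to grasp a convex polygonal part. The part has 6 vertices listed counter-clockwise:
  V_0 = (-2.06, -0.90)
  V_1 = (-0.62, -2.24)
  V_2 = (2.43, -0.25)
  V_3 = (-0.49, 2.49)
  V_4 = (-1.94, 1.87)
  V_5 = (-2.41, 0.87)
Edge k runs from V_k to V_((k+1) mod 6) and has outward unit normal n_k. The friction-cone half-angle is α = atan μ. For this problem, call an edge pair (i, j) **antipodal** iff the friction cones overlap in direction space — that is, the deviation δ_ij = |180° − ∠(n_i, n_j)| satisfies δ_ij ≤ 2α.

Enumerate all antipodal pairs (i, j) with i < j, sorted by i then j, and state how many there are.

α = atan 0.8 = 38.66°;  2α = 77.32°
n_0 = (-0.6812, -0.7321)
n_1 = (+0.5464, -0.8375)
n_2 = (+0.6843, +0.7292)
n_3 = (-0.3932, +0.9195)
n_4 = (-0.9050, +0.4254)
n_5 = (-0.9810, -0.1940)
  (0,1): δ = 103.94°  ·
  (0,2): δ = 0.24°  ✓
  (0,3): δ = 66.09°  ✓
  (0,4): δ = 107.77°  ·
  (0,5): δ = 144.13°  ·
  (1,2): δ = 76.30°  ✓
  (1,3): δ = 9.97°  ✓
  (1,4): δ = 31.70°  ✓
  (1,5): δ = 68.06°  ✓
  (2,3): δ = 113.67°  ·
  (2,4): δ = 72.00°  ✓
  (2,5): δ = 35.64°  ✓
  (3,4): δ = 138.32°  ·
  (3,5): δ = 101.97°  ·
  (4,5): δ = 143.64°  ·
antipodal pairs: 8

count = 8; pairs: (0,2), (0,3), (1,2), (1,3), (1,4), (1,5), (2,4), (2,5)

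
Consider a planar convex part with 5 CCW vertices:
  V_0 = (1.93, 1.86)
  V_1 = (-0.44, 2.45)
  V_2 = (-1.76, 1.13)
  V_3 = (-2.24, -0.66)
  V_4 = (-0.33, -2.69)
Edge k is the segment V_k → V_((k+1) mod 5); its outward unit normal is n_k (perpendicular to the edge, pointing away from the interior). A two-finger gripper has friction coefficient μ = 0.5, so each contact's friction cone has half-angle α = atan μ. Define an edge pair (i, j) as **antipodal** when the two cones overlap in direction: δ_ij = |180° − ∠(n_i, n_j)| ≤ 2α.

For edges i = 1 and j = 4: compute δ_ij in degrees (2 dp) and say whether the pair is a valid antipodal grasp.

δ = 18.59°, valid

α = atan 0.5 = 26.57°;  2α = 53.13°
edge 1: e_1 = (-1.32, -1.32);  n_1 = (-0.7071, +0.7071)
edge 4: e_4 = (+2.26, +4.55);  n_4 = (+0.8956, -0.4449)
∠(n_1, n_4) = 161.41°
δ = |180° − 161.41°| = 18.59°
18.59° ≤ 2α = 53.13°  →  valid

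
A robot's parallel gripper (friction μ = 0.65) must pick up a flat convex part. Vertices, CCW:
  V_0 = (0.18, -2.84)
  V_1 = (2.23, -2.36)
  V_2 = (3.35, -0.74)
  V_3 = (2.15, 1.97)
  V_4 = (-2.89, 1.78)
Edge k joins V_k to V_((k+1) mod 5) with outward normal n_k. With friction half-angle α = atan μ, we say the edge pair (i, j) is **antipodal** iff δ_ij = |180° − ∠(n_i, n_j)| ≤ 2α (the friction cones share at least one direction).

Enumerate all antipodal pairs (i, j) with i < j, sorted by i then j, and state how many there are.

count = 4; pairs: (0,3), (1,3), (2,4), (3,4)

α = atan 0.65 = 33.02°;  2α = 66.05°
n_0 = (+0.2280, -0.9737)
n_1 = (+0.8226, -0.5687)
n_2 = (+0.9144, +0.4049)
n_3 = (-0.0377, +0.9993)
n_4 = (-0.8329, -0.5535)
  (0,1): δ = 137.84°  ·
  (0,2): δ = 79.29°  ·
  (0,3): δ = 11.02°  ✓
  (0,4): δ = 110.43°  ·
  (1,2): δ = 121.46°  ·
  (1,3): δ = 53.18°  ✓
  (1,4): δ = 68.26°  ·
  (2,3): δ = 111.73°  ·
  (2,4): δ = 9.72°  ✓
  (3,4): δ = 58.55°  ✓
antipodal pairs: 4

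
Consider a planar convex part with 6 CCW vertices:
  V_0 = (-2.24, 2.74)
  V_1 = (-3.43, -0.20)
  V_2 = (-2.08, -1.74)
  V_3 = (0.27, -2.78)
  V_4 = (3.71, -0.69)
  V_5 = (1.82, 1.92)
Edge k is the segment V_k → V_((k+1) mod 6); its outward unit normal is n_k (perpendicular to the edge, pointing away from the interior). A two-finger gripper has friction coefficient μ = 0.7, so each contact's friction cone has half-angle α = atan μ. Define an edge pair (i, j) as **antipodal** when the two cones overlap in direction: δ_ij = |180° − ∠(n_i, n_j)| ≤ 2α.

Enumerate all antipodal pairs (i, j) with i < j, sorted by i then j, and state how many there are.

count = 7; pairs: (0,3), (0,4), (1,4), (1,5), (2,4), (2,5), (3,5)

α = atan 0.7 = 34.99°;  2α = 69.98°
n_0 = (-0.9269, +0.3752)
n_1 = (-0.7520, -0.6592)
n_2 = (-0.4047, -0.9145)
n_3 = (+0.5192, -0.8546)
n_4 = (+0.8099, +0.5865)
n_5 = (+0.1980, +0.9802)
  (0,1): δ = 116.73°  ·
  (0,2): δ = 91.84°  ·
  (0,3): δ = 36.68°  ✓
  (0,4): δ = 57.95°  ✓
  (0,5): δ = 100.62°  ·
  (1,2): δ = 155.11°  ·
  (1,3): δ = 99.96°  ·
  (1,4): δ = 5.33°  ✓
  (1,5): δ = 37.34°  ✓
  (2,3): δ = 124.85°  ·
  (2,4): δ = 30.22°  ✓
  (2,5): δ = 12.45°  ✓
  (3,4): δ = 85.37°  ·
  (3,5): δ = 42.70°  ✓
  (4,5): δ = 137.33°  ·
antipodal pairs: 7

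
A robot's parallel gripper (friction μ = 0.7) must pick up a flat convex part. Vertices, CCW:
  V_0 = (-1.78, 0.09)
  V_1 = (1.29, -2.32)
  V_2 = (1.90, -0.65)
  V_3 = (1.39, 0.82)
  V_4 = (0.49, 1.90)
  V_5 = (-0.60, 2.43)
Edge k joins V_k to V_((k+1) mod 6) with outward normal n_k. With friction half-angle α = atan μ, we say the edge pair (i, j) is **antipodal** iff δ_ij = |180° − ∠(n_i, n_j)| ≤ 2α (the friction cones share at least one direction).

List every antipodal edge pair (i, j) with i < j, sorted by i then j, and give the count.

α = atan 0.7 = 34.99°;  2α = 69.98°
n_0 = (-0.6175, -0.7866)
n_1 = (+0.9393, -0.3431)
n_2 = (+0.9448, +0.3278)
n_3 = (+0.7682, +0.6402)
n_4 = (+0.4373, +0.8993)
n_5 = (-0.8929, +0.4503)
  (0,1): δ = 71.93°  ·
  (0,2): δ = 32.73°  ✓
  (0,3): δ = 12.06°  ✓
  (0,4): δ = 12.20°  ✓
  (0,5): δ = 101.37°  ·
  (1,2): δ = 140.80°  ·
  (1,3): δ = 120.13°  ·
  (1,4): δ = 95.87°  ·
  (1,5): δ = 6.69°  ✓
  (2,3): δ = 159.33°  ·
  (2,4): δ = 135.06°  ·
  (2,5): δ = 45.89°  ✓
  (3,4): δ = 155.74°  ·
  (3,5): δ = 66.57°  ✓
  (4,5): δ = 90.83°  ·
antipodal pairs: 6

count = 6; pairs: (0,2), (0,3), (0,4), (1,5), (2,5), (3,5)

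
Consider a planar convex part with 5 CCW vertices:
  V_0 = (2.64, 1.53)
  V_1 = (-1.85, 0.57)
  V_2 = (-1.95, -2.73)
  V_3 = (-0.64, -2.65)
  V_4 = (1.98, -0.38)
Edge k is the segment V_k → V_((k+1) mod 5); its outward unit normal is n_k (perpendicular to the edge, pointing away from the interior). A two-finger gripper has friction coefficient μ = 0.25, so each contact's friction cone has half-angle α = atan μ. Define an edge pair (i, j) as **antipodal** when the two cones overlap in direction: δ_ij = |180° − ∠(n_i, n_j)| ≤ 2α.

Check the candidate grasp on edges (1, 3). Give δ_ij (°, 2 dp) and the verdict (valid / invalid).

δ = 47.36°, invalid

α = atan 0.25 = 14.04°;  2α = 28.07°
edge 1: e_1 = (-0.10, -3.30);  n_1 = (-0.9995, +0.0303)
edge 3: e_3 = (+2.62, +2.27);  n_3 = (+0.6548, -0.7558)
∠(n_1, n_3) = 132.64°
δ = |180° − 132.64°| = 47.36°
47.36° > 2α = 28.07°  →  invalid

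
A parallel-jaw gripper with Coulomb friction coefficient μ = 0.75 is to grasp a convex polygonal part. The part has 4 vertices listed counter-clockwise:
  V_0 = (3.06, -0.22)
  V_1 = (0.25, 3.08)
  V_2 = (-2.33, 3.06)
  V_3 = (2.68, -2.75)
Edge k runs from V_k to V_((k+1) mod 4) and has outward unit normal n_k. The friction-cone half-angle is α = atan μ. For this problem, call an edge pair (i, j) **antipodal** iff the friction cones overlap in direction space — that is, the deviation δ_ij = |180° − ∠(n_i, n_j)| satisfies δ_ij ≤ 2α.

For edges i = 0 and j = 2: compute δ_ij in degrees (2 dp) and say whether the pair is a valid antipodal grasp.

δ = 0.36°, valid

α = atan 0.75 = 36.87°;  2α = 73.74°
edge 0: e_0 = (-2.81, +3.30);  n_0 = (+0.7614, +0.6483)
edge 2: e_2 = (+5.01, -5.81);  n_2 = (-0.7573, -0.6530)
∠(n_0, n_2) = 179.64°
δ = |180° − 179.64°| = 0.36°
0.36° ≤ 2α = 73.74°  →  valid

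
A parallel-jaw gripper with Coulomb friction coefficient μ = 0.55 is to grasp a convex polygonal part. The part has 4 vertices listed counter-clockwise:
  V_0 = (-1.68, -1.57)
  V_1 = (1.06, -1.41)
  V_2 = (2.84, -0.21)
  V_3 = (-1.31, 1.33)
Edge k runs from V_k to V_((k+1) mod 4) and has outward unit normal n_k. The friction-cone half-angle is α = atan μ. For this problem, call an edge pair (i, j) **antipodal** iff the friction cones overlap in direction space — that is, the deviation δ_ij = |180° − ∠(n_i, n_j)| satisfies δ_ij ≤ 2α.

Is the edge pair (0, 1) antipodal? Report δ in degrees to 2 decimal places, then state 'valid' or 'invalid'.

δ = 149.36°, invalid

α = atan 0.55 = 28.81°;  2α = 57.62°
edge 0: e_0 = (+2.74, +0.16);  n_0 = (+0.0583, -0.9983)
edge 1: e_1 = (+1.78, +1.20);  n_1 = (+0.5590, -0.8292)
∠(n_0, n_1) = 30.64°
δ = |180° − 30.64°| = 149.36°
149.36° > 2α = 57.62°  →  invalid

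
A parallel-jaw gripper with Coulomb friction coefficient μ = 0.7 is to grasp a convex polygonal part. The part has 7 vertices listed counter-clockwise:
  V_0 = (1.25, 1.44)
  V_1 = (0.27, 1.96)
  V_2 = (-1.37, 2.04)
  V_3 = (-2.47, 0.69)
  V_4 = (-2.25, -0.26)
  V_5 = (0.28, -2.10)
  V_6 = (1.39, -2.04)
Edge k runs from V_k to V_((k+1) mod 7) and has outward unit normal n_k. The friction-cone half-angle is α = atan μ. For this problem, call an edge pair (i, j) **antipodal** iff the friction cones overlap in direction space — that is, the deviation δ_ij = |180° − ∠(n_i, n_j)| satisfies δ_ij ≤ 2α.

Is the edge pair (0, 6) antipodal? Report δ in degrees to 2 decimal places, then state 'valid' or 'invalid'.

δ = 120.25°, invalid

α = atan 0.7 = 34.99°;  2α = 69.98°
edge 0: e_0 = (-0.98, +0.52);  n_0 = (+0.4687, +0.8833)
edge 6: e_6 = (-0.14, +3.48);  n_6 = (+0.9992, +0.0402)
∠(n_0, n_6) = 59.75°
δ = |180° − 59.75°| = 120.25°
120.25° > 2α = 69.98°  →  invalid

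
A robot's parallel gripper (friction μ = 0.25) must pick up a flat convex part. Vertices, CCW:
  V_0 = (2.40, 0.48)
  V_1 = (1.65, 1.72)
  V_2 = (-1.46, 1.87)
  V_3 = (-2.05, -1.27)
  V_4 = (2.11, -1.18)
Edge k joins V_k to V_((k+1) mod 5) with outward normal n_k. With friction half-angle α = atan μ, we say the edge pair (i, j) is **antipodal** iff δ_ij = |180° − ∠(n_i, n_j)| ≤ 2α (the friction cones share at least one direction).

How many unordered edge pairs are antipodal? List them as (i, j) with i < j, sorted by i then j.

α = atan 0.25 = 14.04°;  2α = 28.07°
n_0 = (+0.8557, +0.5175)
n_1 = (+0.0482, +0.9988)
n_2 = (-0.9828, +0.1847)
n_3 = (+0.0216, -0.9998)
n_4 = (+0.9851, -0.1721)
  (0,1): δ = 123.93°  ·
  (0,2): δ = 41.81°  ·
  (0,3): δ = 60.07°  ·
  (0,4): δ = 138.92°  ·
  (1,2): δ = 97.88°  ·
  (1,3): δ = 4.00°  ✓
  (1,4): δ = 82.85°  ·
  (2,3): δ = 78.12°  ·
  (2,4): δ = 0.73°  ✓
  (3,4): δ = 101.15°  ·
antipodal pairs: 2

count = 2; pairs: (1,3), (2,4)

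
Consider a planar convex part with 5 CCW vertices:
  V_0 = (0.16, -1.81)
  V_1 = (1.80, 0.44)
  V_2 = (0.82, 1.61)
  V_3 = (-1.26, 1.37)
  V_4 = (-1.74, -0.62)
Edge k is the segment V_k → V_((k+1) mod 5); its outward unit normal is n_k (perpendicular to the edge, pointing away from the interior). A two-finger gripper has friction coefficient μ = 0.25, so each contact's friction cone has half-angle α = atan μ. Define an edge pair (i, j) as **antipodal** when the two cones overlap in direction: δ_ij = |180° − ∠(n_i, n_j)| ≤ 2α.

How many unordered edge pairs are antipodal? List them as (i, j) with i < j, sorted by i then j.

α = atan 0.25 = 14.04°;  2α = 28.07°
n_0 = (+0.8081, -0.5890)
n_1 = (+0.7666, +0.6421)
n_2 = (-0.1146, +0.9934)
n_3 = (-0.9721, +0.2345)
n_4 = (-0.5308, -0.8475)
  (0,1): δ = 103.96°  ·
  (0,2): δ = 47.33°  ·
  (0,3): δ = 22.53°  ✓
  (0,4): δ = 94.03°  ·
  (1,2): δ = 123.37°  ·
  (1,3): δ = 53.51°  ·
  (1,4): δ = 17.99°  ✓
  (2,3): δ = 110.14°  ·
  (2,4): δ = 38.64°  ·
  (3,4): δ = 108.50°  ·
antipodal pairs: 2

count = 2; pairs: (0,3), (1,4)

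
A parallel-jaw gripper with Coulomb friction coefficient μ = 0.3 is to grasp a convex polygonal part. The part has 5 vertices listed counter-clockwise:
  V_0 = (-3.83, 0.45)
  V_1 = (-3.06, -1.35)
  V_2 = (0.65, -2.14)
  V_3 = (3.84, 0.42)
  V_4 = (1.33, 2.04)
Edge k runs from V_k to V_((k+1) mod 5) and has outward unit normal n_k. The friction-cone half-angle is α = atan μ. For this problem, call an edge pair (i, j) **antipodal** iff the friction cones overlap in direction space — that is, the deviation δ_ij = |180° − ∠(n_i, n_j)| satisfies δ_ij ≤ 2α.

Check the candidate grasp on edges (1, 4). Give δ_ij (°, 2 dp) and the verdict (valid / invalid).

δ = 29.15°, valid

α = atan 0.3 = 16.70°;  2α = 33.40°
edge 1: e_1 = (+3.71, -0.79);  n_1 = (-0.2083, -0.9781)
edge 4: e_4 = (-5.16, -1.59);  n_4 = (-0.2945, +0.9557)
∠(n_1, n_4) = 150.85°
δ = |180° − 150.85°| = 29.15°
29.15° ≤ 2α = 33.40°  →  valid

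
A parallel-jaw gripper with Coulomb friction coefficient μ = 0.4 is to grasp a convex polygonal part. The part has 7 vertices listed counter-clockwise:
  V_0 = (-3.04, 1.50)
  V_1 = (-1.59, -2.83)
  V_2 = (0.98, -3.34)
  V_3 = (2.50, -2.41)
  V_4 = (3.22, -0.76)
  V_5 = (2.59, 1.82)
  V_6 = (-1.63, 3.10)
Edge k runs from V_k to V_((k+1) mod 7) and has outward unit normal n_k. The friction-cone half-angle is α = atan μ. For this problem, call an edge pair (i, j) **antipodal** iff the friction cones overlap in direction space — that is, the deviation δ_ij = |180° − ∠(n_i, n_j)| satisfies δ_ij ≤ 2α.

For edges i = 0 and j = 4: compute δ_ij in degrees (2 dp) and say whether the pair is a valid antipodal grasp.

α = atan 0.4 = 21.80°;  2α = 43.60°
edge 0: e_0 = (+1.45, -4.33);  n_0 = (-0.9482, -0.3175)
edge 4: e_4 = (-0.63, +2.58);  n_4 = (+0.9715, +0.2372)
∠(n_0, n_4) = 175.21°
δ = |180° − 175.21°| = 4.79°
4.79° ≤ 2α = 43.60°  →  valid

δ = 4.79°, valid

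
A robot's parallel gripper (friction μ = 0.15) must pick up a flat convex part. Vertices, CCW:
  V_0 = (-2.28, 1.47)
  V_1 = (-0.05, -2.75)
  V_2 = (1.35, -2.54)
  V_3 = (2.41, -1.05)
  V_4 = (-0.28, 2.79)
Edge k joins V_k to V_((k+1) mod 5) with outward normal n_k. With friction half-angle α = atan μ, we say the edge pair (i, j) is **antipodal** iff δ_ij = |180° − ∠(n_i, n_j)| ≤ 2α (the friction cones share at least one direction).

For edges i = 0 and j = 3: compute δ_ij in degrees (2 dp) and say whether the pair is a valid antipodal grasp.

α = atan 0.15 = 8.53°;  2α = 17.06°
edge 0: e_0 = (+2.23, -4.22);  n_0 = (-0.8841, -0.4672)
edge 3: e_3 = (-2.69, +3.84);  n_3 = (+0.8190, +0.5737)
∠(n_0, n_3) = 172.84°
δ = |180° − 172.84°| = 7.16°
7.16° ≤ 2α = 17.06°  →  valid

δ = 7.16°, valid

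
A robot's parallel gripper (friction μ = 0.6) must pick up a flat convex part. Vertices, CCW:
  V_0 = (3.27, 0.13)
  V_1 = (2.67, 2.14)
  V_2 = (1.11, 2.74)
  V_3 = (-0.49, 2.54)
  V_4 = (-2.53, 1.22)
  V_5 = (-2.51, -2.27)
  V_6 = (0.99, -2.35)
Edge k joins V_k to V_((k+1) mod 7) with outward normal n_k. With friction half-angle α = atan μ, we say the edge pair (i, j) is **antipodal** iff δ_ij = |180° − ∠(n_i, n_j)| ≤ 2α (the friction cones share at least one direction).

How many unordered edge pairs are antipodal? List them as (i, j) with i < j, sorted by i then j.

α = atan 0.6 = 30.96°;  2α = 61.93°
n_0 = (+0.9582, +0.2860)
n_1 = (+0.3590, +0.9333)
n_2 = (-0.1240, +0.9923)
n_3 = (-0.5433, +0.8396)
n_4 = (-1.0000, -0.0057)
n_5 = (-0.0229, -0.9997)
n_6 = (+0.7362, -0.6768)
  (0,1): δ = 127.66°  ·
  (0,2): δ = 99.50°  ·
  (0,3): δ = 73.72°  ·
  (0,4): δ = 16.29°  ✓
  (0,5): δ = 72.07°  ·
  (0,6): δ = 120.79°  ·
  (1,2): δ = 151.84°  ·
  (1,3): δ = 126.06°  ·
  (1,4): δ = 68.63°  ·
  (1,5): δ = 19.73°  ✓
  (1,6): δ = 68.44°  ·
  (2,3): δ = 154.22°  ·
  (2,4): δ = 96.80°  ·
  (2,5): δ = 8.43°  ✓
  (2,6): δ = 40.28°  ✓
  (3,4): δ = 122.58°  ·
  (3,5): δ = 34.21°  ✓
  (3,6): δ = 14.50°  ✓
  (4,5): δ = 91.64°  ·
  (4,6): δ = 42.92°  ✓
  (5,6): δ = 131.28°  ·
antipodal pairs: 7

count = 7; pairs: (0,4), (1,5), (2,5), (2,6), (3,5), (3,6), (4,6)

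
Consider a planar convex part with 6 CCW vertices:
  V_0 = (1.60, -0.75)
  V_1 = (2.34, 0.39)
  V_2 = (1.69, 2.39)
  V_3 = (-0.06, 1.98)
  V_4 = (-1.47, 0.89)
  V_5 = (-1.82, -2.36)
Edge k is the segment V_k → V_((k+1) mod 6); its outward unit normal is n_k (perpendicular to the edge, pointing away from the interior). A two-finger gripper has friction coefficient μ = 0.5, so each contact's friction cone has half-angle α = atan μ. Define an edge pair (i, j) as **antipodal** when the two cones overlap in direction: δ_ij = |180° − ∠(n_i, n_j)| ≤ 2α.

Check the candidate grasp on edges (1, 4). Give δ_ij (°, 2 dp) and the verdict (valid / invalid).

α = atan 0.5 = 26.57°;  2α = 53.13°
edge 1: e_1 = (-0.65, +2.00);  n_1 = (+0.9510, +0.3091)
edge 4: e_4 = (-0.35, -3.25);  n_4 = (-0.9943, +0.1071)
∠(n_1, n_4) = 155.85°
δ = |180° − 155.85°| = 24.15°
24.15° ≤ 2α = 53.13°  →  valid

δ = 24.15°, valid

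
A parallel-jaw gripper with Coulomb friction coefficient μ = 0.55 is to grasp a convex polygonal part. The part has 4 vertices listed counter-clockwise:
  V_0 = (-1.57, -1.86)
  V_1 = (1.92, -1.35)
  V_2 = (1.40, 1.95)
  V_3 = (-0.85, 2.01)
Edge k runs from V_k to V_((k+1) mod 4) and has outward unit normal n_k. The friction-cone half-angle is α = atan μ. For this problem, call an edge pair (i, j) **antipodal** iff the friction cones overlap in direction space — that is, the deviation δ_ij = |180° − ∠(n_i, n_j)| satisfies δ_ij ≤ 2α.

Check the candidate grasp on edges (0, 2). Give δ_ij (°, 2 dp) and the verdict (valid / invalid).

α = atan 0.55 = 28.81°;  2α = 57.62°
edge 0: e_0 = (+3.49, +0.51);  n_0 = (+0.1446, -0.9895)
edge 2: e_2 = (-2.25, +0.06);  n_2 = (+0.0267, +0.9996)
∠(n_0, n_2) = 170.16°
δ = |180° − 170.16°| = 9.84°
9.84° ≤ 2α = 57.62°  →  valid

δ = 9.84°, valid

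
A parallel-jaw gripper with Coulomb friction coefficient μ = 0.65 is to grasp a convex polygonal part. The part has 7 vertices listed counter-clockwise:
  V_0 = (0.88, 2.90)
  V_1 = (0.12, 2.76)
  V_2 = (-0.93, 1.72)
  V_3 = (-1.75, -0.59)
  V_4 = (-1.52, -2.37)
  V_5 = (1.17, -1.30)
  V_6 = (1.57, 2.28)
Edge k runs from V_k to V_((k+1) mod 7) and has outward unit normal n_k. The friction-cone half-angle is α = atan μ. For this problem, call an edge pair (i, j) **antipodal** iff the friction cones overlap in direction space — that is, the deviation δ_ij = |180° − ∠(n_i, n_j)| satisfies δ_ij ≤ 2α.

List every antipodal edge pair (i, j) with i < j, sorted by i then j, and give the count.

α = atan 0.65 = 33.02°;  2α = 66.05°
n_0 = (-0.1812, +0.9835)
n_1 = (-0.7037, +0.7105)
n_2 = (-0.9424, +0.3345)
n_3 = (-0.9918, -0.1281)
n_4 = (+0.3696, -0.9292)
n_5 = (+0.9938, -0.1110)
n_6 = (+0.6684, +0.7438)
  (0,1): δ = 145.71°  ·
  (0,2): δ = 119.98°  ·
  (0,3): δ = 93.07°  ·
  (0,4): δ = 11.25°  ✓
  (0,5): δ = 73.19°  ·
  (0,6): δ = 127.62°  ·
  (1,2): δ = 154.27°  ·
  (1,3): δ = 127.36°  ·
  (1,4): δ = 23.03°  ✓
  (1,5): δ = 38.90°  ✓
  (1,6): δ = 93.33°  ·
  (2,3): δ = 153.09°  ·
  (2,4): δ = 48.77°  ✓
  (2,5): δ = 13.17°  ✓
  (2,6): δ = 67.60°  ·
  (3,4): δ = 75.67°  ·
  (3,5): δ = 13.74°  ✓
  (3,6): δ = 40.70°  ✓
  (4,5): δ = 118.07°  ·
  (4,6): δ = 63.63°  ✓
  (5,6): δ = 125.57°  ·
antipodal pairs: 8

count = 8; pairs: (0,4), (1,4), (1,5), (2,4), (2,5), (3,5), (3,6), (4,6)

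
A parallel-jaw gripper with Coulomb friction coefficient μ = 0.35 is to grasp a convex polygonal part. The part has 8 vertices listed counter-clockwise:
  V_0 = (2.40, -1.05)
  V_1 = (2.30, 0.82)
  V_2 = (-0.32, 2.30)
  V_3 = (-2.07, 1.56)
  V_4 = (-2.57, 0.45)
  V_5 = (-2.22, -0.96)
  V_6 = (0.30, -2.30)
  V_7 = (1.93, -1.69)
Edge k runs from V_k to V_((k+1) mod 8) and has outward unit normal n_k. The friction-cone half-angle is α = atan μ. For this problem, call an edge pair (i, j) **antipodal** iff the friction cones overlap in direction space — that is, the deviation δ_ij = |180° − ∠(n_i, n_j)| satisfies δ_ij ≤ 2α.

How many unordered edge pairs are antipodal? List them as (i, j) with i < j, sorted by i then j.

α = atan 0.35 = 19.29°;  2α = 38.58°
n_0 = (+0.9986, +0.0534)
n_1 = (+0.4918, +0.8707)
n_2 = (-0.3895, +0.9210)
n_3 = (-0.9118, +0.4107)
n_4 = (-0.9705, -0.2409)
n_5 = (-0.4695, -0.8829)
n_6 = (+0.3505, -0.9366)
n_7 = (+0.8060, -0.5919)
  (0,1): δ = 122.52°  ·
  (0,2): δ = 70.14°  ·
  (0,3): δ = 27.31°  ✓
  (0,4): δ = 10.88°  ✓
  (0,5): δ = 58.94°  ·
  (0,6): δ = 107.46°  ·
  (0,7): δ = 140.65°  ·
  (1,2): δ = 127.62°  ·
  (1,3): δ = 84.79°  ·
  (1,4): δ = 46.60°  ·
  (1,5): δ = 1.46°  ✓
  (1,6): δ = 49.98°  ·
  (1,7): δ = 83.17°  ·
  (2,3): δ = 137.17°  ·
  (2,4): δ = 98.98°  ·
  (2,5): δ = 50.92°  ·
  (2,6): δ = 2.40°  ✓
  (2,7): δ = 30.79°  ✓
  (3,4): δ = 141.81°  ·
  (3,5): δ = 93.75°  ·
  (3,6): δ = 45.23°  ·
  (3,7): δ = 12.04°  ✓
  (4,5): δ = 131.94°  ·
  (4,6): δ = 83.42°  ·
  (4,7): δ = 50.23°  ·
  (5,6): δ = 131.48°  ·
  (5,7): δ = 98.29°  ·
  (6,7): δ = 146.81°  ·
antipodal pairs: 6

count = 6; pairs: (0,3), (0,4), (1,5), (2,6), (2,7), (3,7)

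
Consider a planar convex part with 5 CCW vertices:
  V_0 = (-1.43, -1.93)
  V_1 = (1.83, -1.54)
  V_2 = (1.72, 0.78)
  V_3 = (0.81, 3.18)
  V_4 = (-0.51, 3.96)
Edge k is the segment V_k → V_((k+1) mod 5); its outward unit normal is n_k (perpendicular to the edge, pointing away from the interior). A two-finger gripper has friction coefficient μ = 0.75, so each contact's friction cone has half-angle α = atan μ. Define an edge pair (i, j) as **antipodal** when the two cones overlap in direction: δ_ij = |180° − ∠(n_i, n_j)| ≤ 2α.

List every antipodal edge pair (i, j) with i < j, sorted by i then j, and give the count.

count = 4; pairs: (0,3), (1,4), (2,4), (3,4)

α = atan 0.75 = 36.87°;  2α = 73.74°
n_0 = (+0.1188, -0.9929)
n_1 = (+0.9989, +0.0474)
n_2 = (+0.9350, +0.3545)
n_3 = (+0.5087, +0.8609)
n_4 = (-0.9880, +0.1543)
  (0,1): δ = 94.11°  ·
  (0,2): δ = 76.06°  ·
  (0,3): δ = 37.40°  ✓
  (0,4): δ = 74.30°  ·
  (1,2): δ = 161.95°  ·
  (1,3): δ = 123.29°  ·
  (1,4): δ = 11.59°  ✓
  (2,3): δ = 141.34°  ·
  (2,4): δ = 29.64°  ✓
  (3,4): δ = 68.30°  ✓
antipodal pairs: 4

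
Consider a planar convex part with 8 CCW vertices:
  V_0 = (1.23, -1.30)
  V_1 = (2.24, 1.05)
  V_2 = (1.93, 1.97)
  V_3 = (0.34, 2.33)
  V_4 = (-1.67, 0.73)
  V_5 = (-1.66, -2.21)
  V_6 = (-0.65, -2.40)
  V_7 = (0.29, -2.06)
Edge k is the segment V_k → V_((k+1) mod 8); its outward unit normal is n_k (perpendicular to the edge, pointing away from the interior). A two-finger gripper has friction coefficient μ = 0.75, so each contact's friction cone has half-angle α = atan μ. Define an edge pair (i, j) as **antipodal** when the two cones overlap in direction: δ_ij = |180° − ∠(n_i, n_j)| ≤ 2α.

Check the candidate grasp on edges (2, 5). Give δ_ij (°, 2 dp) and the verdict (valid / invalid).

δ = 2.10°, valid

α = atan 0.75 = 36.87°;  2α = 73.74°
edge 2: e_2 = (-1.59, +0.36);  n_2 = (+0.2208, +0.9753)
edge 5: e_5 = (+1.01, -0.19);  n_5 = (-0.1849, -0.9828)
∠(n_2, n_5) = 177.90°
δ = |180° − 177.90°| = 2.10°
2.10° ≤ 2α = 73.74°  →  valid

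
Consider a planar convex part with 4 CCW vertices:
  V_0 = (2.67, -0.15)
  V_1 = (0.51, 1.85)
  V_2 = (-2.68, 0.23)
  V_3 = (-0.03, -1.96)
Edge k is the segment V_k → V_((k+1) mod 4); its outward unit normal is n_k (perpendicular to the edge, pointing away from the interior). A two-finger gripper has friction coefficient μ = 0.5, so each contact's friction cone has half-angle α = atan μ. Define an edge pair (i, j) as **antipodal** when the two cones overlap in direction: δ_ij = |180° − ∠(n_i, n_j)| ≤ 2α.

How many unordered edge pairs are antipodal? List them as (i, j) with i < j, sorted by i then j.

count = 2; pairs: (0,2), (1,3)

α = atan 0.5 = 26.57°;  2α = 53.13°
n_0 = (+0.6794, +0.7338)
n_1 = (-0.4528, +0.8916)
n_2 = (-0.6370, -0.7708)
n_3 = (+0.5568, -0.8306)
  (0,1): δ = 110.28°  ·
  (0,2): δ = 3.23°  ✓
  (0,3): δ = 76.63°  ·
  (1,2): δ = 66.49°  ·
  (1,3): δ = 6.91°  ✓
  (2,3): δ = 106.59°  ·
antipodal pairs: 2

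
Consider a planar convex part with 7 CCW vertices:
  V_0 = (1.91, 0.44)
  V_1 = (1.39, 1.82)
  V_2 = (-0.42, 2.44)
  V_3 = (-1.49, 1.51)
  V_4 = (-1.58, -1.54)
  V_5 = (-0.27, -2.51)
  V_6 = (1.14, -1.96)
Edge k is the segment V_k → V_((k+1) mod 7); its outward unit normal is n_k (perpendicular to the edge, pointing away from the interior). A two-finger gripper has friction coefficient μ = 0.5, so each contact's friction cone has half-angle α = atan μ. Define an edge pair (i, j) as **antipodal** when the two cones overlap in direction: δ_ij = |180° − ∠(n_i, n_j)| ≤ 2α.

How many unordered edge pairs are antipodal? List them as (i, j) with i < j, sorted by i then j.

α = atan 0.5 = 26.57°;  2α = 53.13°
n_0 = (+0.9358, +0.3526)
n_1 = (+0.3241, +0.9460)
n_2 = (-0.6560, +0.7548)
n_3 = (-0.9996, +0.0295)
n_4 = (-0.5951, -0.8037)
n_5 = (+0.3634, -0.9316)
n_6 = (+0.9522, -0.3055)
  (0,1): δ = 129.56°  ·
  (0,2): δ = 69.65°  ·
  (0,3): δ = 22.34°  ✓
  (0,4): δ = 32.83°  ✓
  (0,5): δ = 90.66°  ·
  (0,6): δ = 141.57°  ·
  (1,2): δ = 120.10°  ·
  (1,3): δ = 72.78°  ·
  (1,4): δ = 17.61°  ✓
  (1,5): δ = 40.22°  ✓
  (1,6): δ = 91.12°  ·
  (2,3): δ = 132.69°  ·
  (2,4): δ = 77.51°  ·
  (2,5): δ = 19.69°  ✓
  (2,6): δ = 31.22°  ✓
  (3,4): δ = 124.83°  ·
  (3,5): δ = 67.00°  ·
  (3,6): δ = 16.10°  ✓
  (4,5): δ = 122.17°  ·
  (4,6): δ = 71.27°  ·
  (5,6): δ = 129.10°  ·
antipodal pairs: 7

count = 7; pairs: (0,3), (0,4), (1,4), (1,5), (2,5), (2,6), (3,6)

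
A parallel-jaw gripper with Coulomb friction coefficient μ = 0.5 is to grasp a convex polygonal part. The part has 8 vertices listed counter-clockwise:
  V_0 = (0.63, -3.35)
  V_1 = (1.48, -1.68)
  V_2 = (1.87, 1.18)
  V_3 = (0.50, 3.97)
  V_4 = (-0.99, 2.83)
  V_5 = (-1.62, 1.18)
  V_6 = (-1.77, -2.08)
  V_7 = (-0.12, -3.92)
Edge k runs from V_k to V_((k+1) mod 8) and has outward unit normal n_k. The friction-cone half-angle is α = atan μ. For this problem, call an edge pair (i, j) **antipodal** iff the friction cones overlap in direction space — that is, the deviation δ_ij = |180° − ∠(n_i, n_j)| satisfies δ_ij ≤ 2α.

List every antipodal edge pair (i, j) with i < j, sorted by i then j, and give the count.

α = atan 0.5 = 26.57°;  2α = 53.13°
n_0 = (+0.8912, -0.4536)
n_1 = (+0.9908, -0.1351)
n_2 = (+0.8976, +0.4408)
n_3 = (-0.6076, +0.7942)
n_4 = (-0.9342, +0.3567)
n_5 = (-0.9989, +0.0460)
n_6 = (-0.7445, -0.6676)
n_7 = (+0.6051, -0.7962)
  (0,1): δ = 160.79°  ·
  (0,2): δ = 126.87°  ·
  (0,3): δ = 25.61°  ✓
  (0,4): δ = 6.08°  ✓
  (0,5): δ = 24.34°  ✓
  (0,6): δ = 68.86°  ·
  (0,7): δ = 154.21°  ·
  (1,2): δ = 146.08°  ·
  (1,3): δ = 44.82°  ✓
  (1,4): δ = 13.13°  ✓
  (1,5): δ = 5.13°  ✓
  (1,6): δ = 49.65°  ✓
  (1,7): δ = 135.00°  ·
  (2,3): δ = 78.73°  ·
  (2,4): δ = 47.05°  ✓
  (2,5): δ = 28.79°  ✓
  (2,6): δ = 15.73°  ✓
  (2,7): δ = 101.08°  ·
  (3,4): δ = 148.32°  ·
  (3,5): δ = 130.05°  ·
  (3,6): δ = 85.54°  ·
  (3,7): δ = 0.18°  ✓
  (4,5): δ = 161.74°  ·
  (4,6): δ = 117.22°  ·
  (4,7): δ = 31.87°  ✓
  (5,6): δ = 135.48°  ·
  (5,7): δ = 50.13°  ✓
  (6,7): δ = 94.65°  ·
antipodal pairs: 13

count = 13; pairs: (0,3), (0,4), (0,5), (1,3), (1,4), (1,5), (1,6), (2,4), (2,5), (2,6), (3,7), (4,7), (5,7)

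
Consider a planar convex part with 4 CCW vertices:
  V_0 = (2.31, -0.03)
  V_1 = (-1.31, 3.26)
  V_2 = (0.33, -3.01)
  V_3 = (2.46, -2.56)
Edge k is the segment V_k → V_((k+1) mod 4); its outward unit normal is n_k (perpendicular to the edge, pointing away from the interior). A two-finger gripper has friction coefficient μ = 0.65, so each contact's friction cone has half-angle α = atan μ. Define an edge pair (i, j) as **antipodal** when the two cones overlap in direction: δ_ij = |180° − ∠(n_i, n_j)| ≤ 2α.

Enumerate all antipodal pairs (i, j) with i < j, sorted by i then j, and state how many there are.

α = atan 0.65 = 33.02°;  2α = 66.05°
n_0 = (+0.6726, +0.7400)
n_1 = (-0.9675, -0.2530)
n_2 = (+0.2067, -0.9784)
n_3 = (+0.9982, +0.0592)
  (0,1): δ = 33.08°  ✓
  (0,2): δ = 54.20°  ✓
  (0,3): δ = 135.66°  ·
  (1,2): δ = 92.73°  ·
  (1,3): δ = 11.27°  ✓
  (2,3): δ = 98.54°  ·
antipodal pairs: 3

count = 3; pairs: (0,1), (0,2), (1,3)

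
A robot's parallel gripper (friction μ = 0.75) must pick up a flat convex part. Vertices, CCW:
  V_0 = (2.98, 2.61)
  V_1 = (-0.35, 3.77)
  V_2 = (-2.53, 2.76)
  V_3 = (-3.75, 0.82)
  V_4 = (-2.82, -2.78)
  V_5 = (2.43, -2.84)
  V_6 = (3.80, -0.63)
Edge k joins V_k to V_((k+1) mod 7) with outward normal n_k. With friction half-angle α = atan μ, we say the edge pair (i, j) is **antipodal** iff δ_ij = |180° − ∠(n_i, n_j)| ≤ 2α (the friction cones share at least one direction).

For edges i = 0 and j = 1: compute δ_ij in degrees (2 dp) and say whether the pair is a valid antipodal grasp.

α = atan 0.75 = 36.87°;  2α = 73.74°
edge 0: e_0 = (-3.33, +1.16);  n_0 = (+0.3290, +0.9443)
edge 1: e_1 = (-2.18, -1.01);  n_1 = (-0.4204, +0.9073)
∠(n_0, n_1) = 44.06°
δ = |180° − 44.06°| = 135.94°
135.94° > 2α = 73.74°  →  invalid

δ = 135.94°, invalid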